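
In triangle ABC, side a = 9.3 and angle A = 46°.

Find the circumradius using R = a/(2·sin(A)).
R = a/(2·sin(A)) = 9.3/(2·sin(46°))
R = 9.3/(2·0.719340) = 9.3/1.438680 = 6.464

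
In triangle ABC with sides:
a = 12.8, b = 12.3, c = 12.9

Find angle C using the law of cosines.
cos(C) = (a² + b² - c²)/(2ab)
cos(C) = (12.8² + 12.3² - 12.9²)/(2·12.8·12.3) = 148.72/314.88 = 0.472307
C = arccos(0.472307) = 61.82°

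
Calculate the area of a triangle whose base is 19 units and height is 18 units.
Area = (1/2) * base * height
Area = (1/2) * 19 * 18
Area = 171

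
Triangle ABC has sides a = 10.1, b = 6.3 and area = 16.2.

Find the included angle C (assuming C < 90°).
Area = ½ab·sin(C)  →  sin(C) = 2·Area/(ab)
sin(C) = 2·16.2/(10.1·6.3) = 0.509194
C = arcsin(0.509194) = 30.61°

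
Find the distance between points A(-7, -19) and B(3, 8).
Using the distance formula: d = sqrt((x₂-x₁)² + (y₂-y₁)²)
dx = 3 - (-7) = 10
dy = 8 - (-19) = 27
d = sqrt(10² + 27²) = sqrt(100 + 729) = sqrt(829) = 28.79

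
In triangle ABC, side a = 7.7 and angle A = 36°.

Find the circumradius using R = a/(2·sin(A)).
R = a/(2·sin(A)) = 7.7/(2·sin(36°))
R = 7.7/(2·0.587785) = 7.7/1.175571 = 6.55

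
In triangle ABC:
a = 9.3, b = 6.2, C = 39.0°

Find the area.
Using A = ½ab·sin(C):
A = ½·9.3·6.2·sin(39.0°) = ½·57.66·0.629320 = 18.14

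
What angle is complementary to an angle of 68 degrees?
Complementary angles sum to 90 degrees.
Other angle = 90 - 68
Other angle = 22 degrees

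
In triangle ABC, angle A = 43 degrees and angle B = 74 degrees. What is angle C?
Sum of angles in a triangle = 180 degrees
Third angle = 180 - 43 - 74
Third angle = 63 degrees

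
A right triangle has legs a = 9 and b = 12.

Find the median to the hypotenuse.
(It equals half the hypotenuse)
Hypotenuse c = √(9² + 12²) = √225 = 15
Median to hypotenuse = c/2 = 7.5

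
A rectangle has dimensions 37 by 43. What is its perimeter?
Perimeter = 2 * (length + width)
Perimeter = 2 * (37 + 43)
Perimeter = 2 * 80
Perimeter = 160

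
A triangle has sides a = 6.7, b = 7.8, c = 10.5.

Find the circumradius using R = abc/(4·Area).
s = (a+b+c)/2 = 12.5
Area = √(s(s-a)(s-b)(s-c)) = √(12.5·5.8·4.7·2) = 26.1056
R = abc/(4·Area) = (6.7·7.8·10.5)/(4·26.1056) = 548.73/104.4224 = 5.255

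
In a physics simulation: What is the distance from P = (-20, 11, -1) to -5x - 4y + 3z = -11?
d = |(-5)(-20) + (-4)(11) + 3(-1) - (-11)| / √((-5)² + (-4)² + 3²) = 64/√50 = 9.051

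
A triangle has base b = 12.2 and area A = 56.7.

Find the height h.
A = ½bh  →  h = 2A/b
h = 2·56.7/12.2 = 9.295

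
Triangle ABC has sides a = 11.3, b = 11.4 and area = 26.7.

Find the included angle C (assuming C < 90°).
Area = ½ab·sin(C)  →  sin(C) = 2·Area/(ab)
sin(C) = 2·26.7/(11.3·11.4) = 0.414532
C = arcsin(0.414532) = 24.49°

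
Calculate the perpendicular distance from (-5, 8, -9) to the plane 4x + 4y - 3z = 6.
d = |4(-5) + 4(8) + (-3)(-9) - (6)| / √(4² + 4² + (-3)²) = 33/√41 = 5.154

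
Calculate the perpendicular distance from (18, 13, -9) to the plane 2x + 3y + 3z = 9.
d = |2(18) + 3(13) + 3(-9) - (9)| / √(2² + 3² + 3²) = 39/√22 = 8.315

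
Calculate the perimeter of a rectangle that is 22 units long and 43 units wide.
Perimeter = 2 * (length + width)
Perimeter = 2 * (22 + 43)
Perimeter = 2 * 65
Perimeter = 130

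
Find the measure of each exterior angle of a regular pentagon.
Exterior angle of a regular n-gon = 360/n
Exterior angle = 360/5
Exterior angle = 72 degrees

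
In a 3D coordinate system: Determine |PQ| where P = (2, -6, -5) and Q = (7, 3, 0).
d = √[(5)² + (9)² + (5)²] = √131 = 11.45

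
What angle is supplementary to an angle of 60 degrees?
Supplementary angles sum to 180 degrees.
Other angle = 180 - 60
Other angle = 120 degrees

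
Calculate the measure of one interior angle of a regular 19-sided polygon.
Interior angle of a regular n-gon = (n-2)*180/n
Interior angle = (19-2)*180/19
Interior angle = 17*180/19
Interior angle = 3060/19
Interior angle = 161.05 degrees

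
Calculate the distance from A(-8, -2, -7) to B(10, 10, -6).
d = √[(18)² + (12)² + (1)²] = √469 = 21.66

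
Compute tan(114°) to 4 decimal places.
tan(114 degrees) = -2.246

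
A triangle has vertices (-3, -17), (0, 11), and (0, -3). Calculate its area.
Using the coordinate formula: Area = (1/2)|x₁(y₂-y₃) + x₂(y₃-y₁) + x₃(y₁-y₂)|
Area = (1/2)|(-3)(11-(-3)) + 0((-3)-(-17)) + 0((-17)-11)|
Area = (1/2)|(-3)*14 + 0*14 + 0*(-28)|
Area = (1/2)|(-42) + 0 + 0|
Area = (1/2)*42 = 21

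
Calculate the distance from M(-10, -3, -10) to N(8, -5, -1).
d = √[(18)² + (-2)² + (9)²] = √409 = 20.22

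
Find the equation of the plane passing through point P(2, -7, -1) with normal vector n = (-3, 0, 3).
d = n·P = (-3)(2) + (0)(-7) + (3)(-1) = -9
Plane: -3x + 3z = -9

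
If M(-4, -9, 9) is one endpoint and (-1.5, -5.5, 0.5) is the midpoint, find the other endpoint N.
N = (2×(-1.5) - (-4), 2×(-5.5) - (-9), 2×0.5 - 9) = (1, -2, -8)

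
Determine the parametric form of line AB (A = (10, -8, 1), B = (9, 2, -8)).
Direction vector d = B - A = (-1, 10, -9)
x = 10 - t, y = -8 + 10t, z = 1 - 9t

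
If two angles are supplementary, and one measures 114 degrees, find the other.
Supplementary angles sum to 180 degrees.
Other angle = 180 - 114
Other angle = 66 degrees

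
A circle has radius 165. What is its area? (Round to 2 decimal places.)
Area = pi * r²
Area = pi * 165²
Area = pi * 27225
Area = 85529.86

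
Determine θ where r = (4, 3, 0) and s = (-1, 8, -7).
r·s = 20, |r|² = 25, |s|² = 114
cos θ = 20/√2850 ≈ 0.3746
θ ≈ 68.0°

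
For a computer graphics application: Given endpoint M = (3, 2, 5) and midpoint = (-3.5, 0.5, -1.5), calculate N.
N = (2×(-3.5) - 3, 2×0.5 - 2, 2×(-1.5) - 5) = (-10, -1, -8)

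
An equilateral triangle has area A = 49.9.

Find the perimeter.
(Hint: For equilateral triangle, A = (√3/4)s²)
A = (√3/4)s²  →  s² = 4A/√3 = 4·49.9/√3 = 115.239
s = 10.7349
Perimeter = 3s = 32.2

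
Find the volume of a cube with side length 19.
Volume = s³
Volume = 19³
Volume = 6859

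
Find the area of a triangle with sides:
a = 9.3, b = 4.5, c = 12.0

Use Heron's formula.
s = (a+b+c)/2 = (9.3+4.5+12.0)/2 = 12.9
A = √(s(s-a)(s-b)(s-c)) = √(12.9·3.6·8.4·0.9)
A = √351.086 = 18.74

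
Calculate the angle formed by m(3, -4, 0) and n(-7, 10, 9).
m·n = -61, |m|² = 25, |n|² = 230
cos θ = -61/√5750 ≈ -0.8044
θ ≈ 143.6°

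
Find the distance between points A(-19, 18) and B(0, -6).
Using the distance formula: d = sqrt((x₂-x₁)² + (y₂-y₁)²)
dx = 0 - (-19) = 19
dy = (-6) - 18 = -24
d = sqrt(19² + (-24)²) = sqrt(361 + 576) = sqrt(937) = 30.61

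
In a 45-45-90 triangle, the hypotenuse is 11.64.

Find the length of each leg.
In a 45-45-90 triangle, hypotenuse = leg·√2  →  leg = hypotenuse/√2
leg = 11.64/√2 = 8.231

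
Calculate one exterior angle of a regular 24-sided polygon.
Exterior angle of a regular n-gon = 360/n
Exterior angle = 360/24
Exterior angle = 15 degrees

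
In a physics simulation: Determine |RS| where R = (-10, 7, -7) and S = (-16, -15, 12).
d = √[(-6)² + (-22)² + (19)²] = √881 = 29.68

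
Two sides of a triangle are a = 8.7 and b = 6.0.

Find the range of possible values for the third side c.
By the triangle inequality: |a - b| < c < a + b
|8.7 - 6.0| < c < 8.7 + 6.0
2.7 < c < 14.7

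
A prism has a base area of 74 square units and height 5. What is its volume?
Volume = base area * height
Volume = 74 * 5
Volume = 370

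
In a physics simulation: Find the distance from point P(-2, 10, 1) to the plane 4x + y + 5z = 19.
d = |4(-2) + 1(10) + 5(1) - (19)| / √(4² + 1² + 5²) = 12/√42 = 1.852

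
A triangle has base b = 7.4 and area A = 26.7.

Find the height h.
A = ½bh  →  h = 2A/b
h = 2·26.7/7.4 = 7.216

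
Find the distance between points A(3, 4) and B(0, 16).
Using the distance formula: d = sqrt((x₂-x₁)² + (y₂-y₁)²)
dx = 0 - 3 = -3
dy = 16 - 4 = 12
d = sqrt((-3)² + 12²) = sqrt(9 + 144) = sqrt(153) = 12.37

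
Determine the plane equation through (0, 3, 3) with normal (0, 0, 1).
d = n·P = (0)(0) + (0)(3) + (1)(3) = 3
Plane: z = 3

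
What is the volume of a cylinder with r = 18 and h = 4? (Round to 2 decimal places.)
Volume = pi * r² * h
Volume = pi * 18² * 4
Volume = pi * 324 * 4
Volume = pi * 1296
Volume = 4071.50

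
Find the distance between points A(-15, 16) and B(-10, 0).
Using the distance formula: d = sqrt((x₂-x₁)² + (y₂-y₁)²)
dx = (-10) - (-15) = 5
dy = 0 - 16 = -16
d = sqrt(5² + (-16)²) = sqrt(25 + 256) = sqrt(281) = 16.76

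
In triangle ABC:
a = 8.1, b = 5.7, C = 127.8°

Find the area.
Using A = ½ab·sin(C):
A = ½·8.1·5.7·sin(127.8°) = ½·46.17·0.790155 = 18.24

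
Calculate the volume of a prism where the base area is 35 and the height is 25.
Volume = base area * height
Volume = 35 * 25
Volume = 875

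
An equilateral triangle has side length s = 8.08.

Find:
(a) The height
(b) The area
(a) Height h = s·√3/2 = 8.08·√3/2 = 6.997
(b) Area = (√3/4)·s² = (√3/4)·8.08² = (√3/4)·65.2864 = 28.27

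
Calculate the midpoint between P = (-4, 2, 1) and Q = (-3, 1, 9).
Midpoint = ((-4-3)/2, (2+1)/2, (1+9)/2) = (-3.5, 1.5, 5)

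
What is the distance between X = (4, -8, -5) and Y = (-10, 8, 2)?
d = √[(-14)² + (16)² + (7)²] = √501 = 22.38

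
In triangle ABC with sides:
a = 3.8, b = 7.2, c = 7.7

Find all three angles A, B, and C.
By the law of cosines:
cos(A) = (b² + c² - a²)/(2bc) = 0.872024  →  A = 29.31°
cos(B) = (a² + c² - b²)/(2ac) = 0.374060  →  B = 68.03°
cos(C) = (a² + b² - c²)/(2ab) = 0.127741  →  C = 82.66°
Check: A + B + C = 180.0° ✓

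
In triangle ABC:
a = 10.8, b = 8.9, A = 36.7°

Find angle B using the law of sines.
sin(B)/b = sin(A)/a
sin(B) = b·sin(A)/a = 8.9·sin(36.7°)/10.8 = 0.492487
B = arcsin(0.492487) = 29.5°  (b ≤ a, so B ≤ A and the acute solution is unique)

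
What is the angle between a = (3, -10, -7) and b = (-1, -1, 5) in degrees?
a·b = -28, |a|² = 158, |b|² = 27
cos θ = -28/√4266 ≈ -0.4287
θ ≈ 115.4°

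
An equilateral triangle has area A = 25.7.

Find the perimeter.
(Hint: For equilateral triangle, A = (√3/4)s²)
A = (√3/4)s²  →  s² = 4A/√3 = 4·25.7/√3 = 59.3516
s = 7.704
Perimeter = 3s = 23.11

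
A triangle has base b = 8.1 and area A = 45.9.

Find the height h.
A = ½bh  →  h = 2A/b
h = 2·45.9/8.1 = 11.33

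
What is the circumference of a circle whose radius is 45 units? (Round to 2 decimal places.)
Circumference = 2 * pi * r
Circumference = 2 * pi * 45
Circumference = 282.74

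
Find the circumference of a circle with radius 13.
Circumference = 2 * pi * r
Circumference = 2 * pi * 13
Circumference = 81.68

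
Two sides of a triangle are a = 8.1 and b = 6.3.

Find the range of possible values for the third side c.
By the triangle inequality: |a - b| < c < a + b
|8.1 - 6.3| < c < 8.1 + 6.3
1.8 < c < 14.4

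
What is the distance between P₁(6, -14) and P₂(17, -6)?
Using the distance formula: d = sqrt((x₂-x₁)² + (y₂-y₁)²)
dx = 17 - 6 = 11
dy = (-6) - (-14) = 8
d = sqrt(11² + 8²) = sqrt(121 + 64) = sqrt(185) = 13.60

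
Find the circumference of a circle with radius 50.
Circumference = 2 * pi * r
Circumference = 2 * pi * 50
Circumference = 314.16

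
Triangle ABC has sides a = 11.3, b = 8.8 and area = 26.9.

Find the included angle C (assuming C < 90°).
Area = ½ab·sin(C)  →  sin(C) = 2·Area/(ab)
sin(C) = 2·26.9/(11.3·8.8) = 0.541030
C = arcsin(0.541030) = 32.75°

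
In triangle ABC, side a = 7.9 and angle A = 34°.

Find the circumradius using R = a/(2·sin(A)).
R = a/(2·sin(A)) = 7.9/(2·sin(34°))
R = 7.9/(2·0.559193) = 7.9/1.118386 = 7.064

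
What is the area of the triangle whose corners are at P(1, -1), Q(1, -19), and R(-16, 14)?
Using the coordinate formula: Area = (1/2)|x₁(y₂-y₃) + x₂(y₃-y₁) + x₃(y₁-y₂)|
Area = (1/2)|1((-19)-14) + 1(14-(-1)) + (-16)((-1)-(-19))|
Area = (1/2)|1*(-33) + 1*15 + (-16)*18|
Area = (1/2)|(-33) + 15 + (-288)|
Area = (1/2)*306 = 153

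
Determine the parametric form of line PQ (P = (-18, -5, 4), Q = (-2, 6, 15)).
Direction vector d = Q - P = (16, 11, 11)
x = -18 + 16t, y = -5 + 11t, z = 4 + 11t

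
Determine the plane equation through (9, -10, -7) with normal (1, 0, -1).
d = n·P = (1)(9) + (0)(-10) + (-1)(-7) = 16
Plane: x - z = 16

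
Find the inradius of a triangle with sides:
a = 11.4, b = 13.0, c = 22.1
s = (a+b+c)/2 = (11.4+13.0+22.1)/2 = 23.25
Area = √(s(s-a)(s-b)(s-c)) = √(23.25·11.85·10.25·1.15) = 56.9877
r = Area/s = 56.9877/23.25 = 2.451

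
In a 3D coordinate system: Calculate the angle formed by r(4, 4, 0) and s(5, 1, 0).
r·s = 24, |r|² = 32, |s|² = 26
cos θ = 24/√832 ≈ 0.8321
θ ≈ 33.69°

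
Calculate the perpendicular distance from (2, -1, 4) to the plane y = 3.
d = |0(2) + 1(-1) + 0(4) - (3)| / √(0² + 1² + 0²) = 4/√1 = 4.0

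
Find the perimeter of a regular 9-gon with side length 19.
Perimeter = number of sides * side length
Perimeter = 9 * 19
Perimeter = 171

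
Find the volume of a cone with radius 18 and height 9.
Volume = (1/3) * pi * r² * h
Volume = (1/3) * pi * 18² * 9
Volume = (1/3) * pi * 324 * 9
Volume = (1/3) * pi * 2916
Volume = 3053.63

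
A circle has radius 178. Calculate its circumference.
Circumference = 2 * pi * r
Circumference = 2 * pi * 178
Circumference = 1118.41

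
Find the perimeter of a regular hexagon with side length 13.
Perimeter = number of sides * side length
Perimeter = 6 * 13
Perimeter = 78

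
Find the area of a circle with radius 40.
Area = pi * r²
Area = pi * 40²
Area = pi * 1600
Area = 5026.55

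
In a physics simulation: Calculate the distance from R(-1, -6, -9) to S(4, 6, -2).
d = √[(5)² + (12)² + (7)²] = √218 = 14.76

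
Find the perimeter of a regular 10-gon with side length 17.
Perimeter = number of sides * side length
Perimeter = 10 * 17
Perimeter = 170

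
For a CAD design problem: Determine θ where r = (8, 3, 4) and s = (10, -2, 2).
r·s = 82, |r|² = 89, |s|² = 108
cos θ = 82/√9612 ≈ 0.8364
θ ≈ 33.24°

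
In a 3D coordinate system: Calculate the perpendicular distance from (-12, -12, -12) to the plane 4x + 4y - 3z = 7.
d = |4(-12) + 4(-12) + (-3)(-12) - (7)| / √(4² + 4² + (-3)²) = 67/√41 = 10.46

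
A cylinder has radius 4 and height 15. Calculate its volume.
Volume = pi * r² * h
Volume = pi * 4² * 15
Volume = pi * 16 * 15
Volume = pi * 240
Volume = 753.98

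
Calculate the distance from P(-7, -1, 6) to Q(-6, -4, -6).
d = √[(1)² + (-3)² + (-12)²] = √154 = 12.41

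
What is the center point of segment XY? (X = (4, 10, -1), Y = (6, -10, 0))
Midpoint = ((4+6)/2, (10-10)/2, (-1+0)/2) = (5, 0, -0.5)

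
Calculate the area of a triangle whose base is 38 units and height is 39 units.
Area = (1/2) * base * height
Area = (1/2) * 38 * 39
Area = 741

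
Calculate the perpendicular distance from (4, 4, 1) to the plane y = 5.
d = |0(4) + 1(4) + 0(1) - (5)| / √(0² + 1² + 0²) = 1/√1 = 1.0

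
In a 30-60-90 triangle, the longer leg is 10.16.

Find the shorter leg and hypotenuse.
In a 30-60-90 triangle, sides are in ratio 1 : √3 : 2.
Long leg = short leg·√3  →  short leg = 10.16/√3 = 5.866
Hypotenuse = 2·(short leg) = 2·10.16/√3 = 11.73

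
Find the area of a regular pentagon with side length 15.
For a regular 5-gon with side length s = 15:
Apothem a = s / (2*tan(pi/5)) = 15 / (2*tan(pi/5)) ≈ 10.3229
Perimeter P = 5 * 15 = 75
Area = (1/2) * P * a = (1/2) * 75 * 10.3229 = 387.11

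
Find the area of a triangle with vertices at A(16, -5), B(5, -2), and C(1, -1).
Using the coordinate formula: Area = (1/2)|x₁(y₂-y₃) + x₂(y₃-y₁) + x₃(y₁-y₂)|
Area = (1/2)|16((-2)-(-1)) + 5((-1)-(-5)) + 1((-5)-(-2))|
Area = (1/2)|16*(-1) + 5*4 + 1*(-3)|
Area = (1/2)|(-16) + 20 + (-3)|
Area = (1/2)*1 = 0.50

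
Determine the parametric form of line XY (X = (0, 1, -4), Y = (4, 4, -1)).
Direction vector d = Y - X = (4, 3, 3)
x = 0 + 4t, y = 1 + 3t, z = -4 + 3t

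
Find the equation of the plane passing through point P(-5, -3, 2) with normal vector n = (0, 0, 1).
d = n·P = (0)(-5) + (0)(-3) + (1)(2) = 2
Plane: z = 2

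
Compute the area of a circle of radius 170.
Area = pi * r²
Area = pi * 170²
Area = pi * 28900
Area = 90792.03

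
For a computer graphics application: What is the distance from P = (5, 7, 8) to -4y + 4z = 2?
d = |0(5) + (-4)(7) + 4(8) - (2)| / √(0² + (-4)² + 4²) = 2/√32 = 0.3536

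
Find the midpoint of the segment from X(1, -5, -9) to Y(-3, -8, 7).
Midpoint = ((1-3)/2, (-5-8)/2, (-9+7)/2) = (-1, -6.5, -1)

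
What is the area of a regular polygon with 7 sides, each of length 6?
For a regular 7-gon with side length s = 6:
Apothem a = s / (2*tan(pi/7)) = 6 / (2*tan(pi/7)) ≈ 6.2296
Perimeter P = 7 * 6 = 42
Area = (1/2) * P * a = (1/2) * 42 * 6.2296 = 130.82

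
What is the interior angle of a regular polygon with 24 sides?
Interior angle of a regular n-gon = (n-2)*180/n
Interior angle = (24-2)*180/24
Interior angle = 22*180/24
Interior angle = 3960/24
Interior angle = 165 degrees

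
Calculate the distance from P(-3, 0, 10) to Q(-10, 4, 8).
d = √[(-7)² + (4)² + (-2)²] = √69 = 8.307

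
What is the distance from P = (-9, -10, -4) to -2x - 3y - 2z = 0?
d = |(-2)(-9) + (-3)(-10) + (-2)(-4) - (0)| / √((-2)² + (-3)² + (-2)²) = 56/√17 = 13.58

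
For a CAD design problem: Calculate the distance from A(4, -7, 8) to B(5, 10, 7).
d = √[(1)² + (17)² + (-1)²] = √291 = 17.06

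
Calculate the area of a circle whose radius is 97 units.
Area = pi * r²
Area = pi * 97²
Area = pi * 9409
Area = 29559.25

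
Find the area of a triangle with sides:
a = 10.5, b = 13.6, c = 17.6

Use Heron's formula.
s = (a+b+c)/2 = (10.5+13.6+17.6)/2 = 20.85
A = √(s(s-a)(s-b)(s-c)) = √(20.85·10.35·7.25·3.25)
A = √5084.73 = 71.31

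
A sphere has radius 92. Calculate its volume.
Volume = (4/3) * pi * r³
Volume = (4/3) * pi * 92³
Volume = (4/3) * pi * 778688
Volume = 3261760.67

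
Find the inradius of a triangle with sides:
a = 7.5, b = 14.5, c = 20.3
s = (a+b+c)/2 = (7.5+14.5+20.3)/2 = 21.15
Area = √(s(s-a)(s-b)(s-c)) = √(21.15·13.65·6.65·0.85) = 40.3963
r = Area/s = 40.3963/21.15 = 1.91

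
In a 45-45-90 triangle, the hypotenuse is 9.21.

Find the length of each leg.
In a 45-45-90 triangle, hypotenuse = leg·√2  →  leg = hypotenuse/√2
leg = 9.21/√2 = 6.512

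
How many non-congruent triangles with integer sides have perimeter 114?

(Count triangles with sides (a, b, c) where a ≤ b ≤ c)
With a ≤ b ≤ c and a + b + c = 114, the triangle inequality a + b > c gives c < 114/2, so c ≤ 56.
Iterate a from 1 to ⌊p/3⌋ = 38; for each a, b ranges from a to ⌊(p−a)/2⌋ with c = p − a − b, keeping only c ≥ b.
Triples: (2, 56, 56), (3, 55, 56), (4, 54, 56), …
Count = 271 triangles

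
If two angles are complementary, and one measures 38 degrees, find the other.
Complementary angles sum to 90 degrees.
Other angle = 90 - 38
Other angle = 52 degrees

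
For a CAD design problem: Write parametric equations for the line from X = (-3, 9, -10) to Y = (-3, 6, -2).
Direction vector d = Y - X = (0, -3, 8)
x = -3, y = 9 - 3t, z = -10 + 8t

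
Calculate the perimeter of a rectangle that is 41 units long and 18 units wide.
Perimeter = 2 * (length + width)
Perimeter = 2 * (41 + 18)
Perimeter = 2 * 59
Perimeter = 118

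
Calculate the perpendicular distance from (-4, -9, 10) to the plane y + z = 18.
d = |0(-4) + 1(-9) + 1(10) - (18)| / √(0² + 1² + 1²) = 17/√2 = 12.02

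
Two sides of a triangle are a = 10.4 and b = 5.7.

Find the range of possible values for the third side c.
By the triangle inequality: |a - b| < c < a + b
|10.4 - 5.7| < c < 10.4 + 5.7
4.7 < c < 16.1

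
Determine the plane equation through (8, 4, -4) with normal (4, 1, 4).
d = n·P = (4)(8) + (1)(4) + (4)(-4) = 20
Plane: 4x + y + 4z = 20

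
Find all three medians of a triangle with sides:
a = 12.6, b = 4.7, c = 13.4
Using m_x = ½√(2y² + 2z² - x²):
m_a = ½√(2·4.7² + 2·13.4² - 12.6²) = ½√244.54 = 7.819
m_b = ½√(2·12.6² + 2·13.4² - 4.7²) = ½√654.55 = 12.79
m_c = ½√(2·12.6² + 2·4.7² - 13.4²) = ½√182.14 = 6.748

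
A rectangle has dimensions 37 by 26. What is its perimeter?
Perimeter = 2 * (length + width)
Perimeter = 2 * (37 + 26)
Perimeter = 2 * 63
Perimeter = 126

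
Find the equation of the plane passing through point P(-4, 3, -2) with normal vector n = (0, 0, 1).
d = n·P = (0)(-4) + (0)(3) + (1)(-2) = -2
Plane: z = -2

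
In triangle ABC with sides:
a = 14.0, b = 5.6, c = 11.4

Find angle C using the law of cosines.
cos(C) = (a² + b² - c²)/(2ab)
cos(C) = (14.0² + 5.6² - 11.4²)/(2·14.0·5.6) = 97.4/156.8 = 0.621173
C = arccos(0.621173) = 51.6°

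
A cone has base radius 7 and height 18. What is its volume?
Volume = (1/3) * pi * r² * h
Volume = (1/3) * pi * 7² * 18
Volume = (1/3) * pi * 49 * 18
Volume = (1/3) * pi * 882
Volume = 923.63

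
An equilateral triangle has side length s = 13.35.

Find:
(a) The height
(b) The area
(a) Height h = s·√3/2 = 13.35·√3/2 = 11.56
(b) Area = (√3/4)·s² = (√3/4)·13.35² = (√3/4)·178.222 = 77.17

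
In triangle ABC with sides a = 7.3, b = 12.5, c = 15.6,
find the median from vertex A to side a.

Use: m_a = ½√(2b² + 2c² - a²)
m_a = ½√(2·12.5² + 2·15.6² - 7.3²)
m_a = ½√(312.5 + 486.72 - 53.29) = ½√745.93 = 13.66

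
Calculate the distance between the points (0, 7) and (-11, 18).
Using the distance formula: d = sqrt((x₂-x₁)² + (y₂-y₁)²)
dx = (-11) - 0 = -11
dy = 18 - 7 = 11
d = sqrt((-11)² + 11²) = sqrt(121 + 121) = sqrt(242) = 15.56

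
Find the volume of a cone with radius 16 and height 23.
Volume = (1/3) * pi * r² * h
Volume = (1/3) * pi * 16² * 23
Volume = (1/3) * pi * 256 * 23
Volume = (1/3) * pi * 5888
Volume = 6165.90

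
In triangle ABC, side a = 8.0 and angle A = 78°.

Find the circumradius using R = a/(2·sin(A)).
R = a/(2·sin(A)) = 8.0/(2·sin(78°))
R = 8.0/(2·0.978148) = 8.0/1.956295 = 4.089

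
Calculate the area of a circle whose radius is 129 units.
Area = pi * r²
Area = pi * 129²
Area = pi * 16641
Area = 52279.24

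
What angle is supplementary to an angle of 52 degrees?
Supplementary angles sum to 180 degrees.
Other angle = 180 - 52
Other angle = 128 degrees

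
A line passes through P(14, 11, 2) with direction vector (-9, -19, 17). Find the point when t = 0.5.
P(0.5) = (14 + (-9)(0.5), 11 + (-19)(0.5), 2 + 17(0.5)) = (9.5, 1.5, 10.5)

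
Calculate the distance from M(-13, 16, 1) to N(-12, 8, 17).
d = √[(1)² + (-8)² + (16)²] = √321 = 17.92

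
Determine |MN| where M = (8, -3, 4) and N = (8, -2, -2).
d = √[(0)² + (1)² + (-6)²] = √37 = 6.083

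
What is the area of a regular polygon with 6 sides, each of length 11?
For a regular 6-gon with side length s = 11:
Apothem a = s / (2*tan(pi/6)) = 11 / (2*tan(pi/6)) ≈ 9.5263
Perimeter P = 6 * 11 = 66
Area = (1/2) * P * a = (1/2) * 66 * 9.5263 = 314.37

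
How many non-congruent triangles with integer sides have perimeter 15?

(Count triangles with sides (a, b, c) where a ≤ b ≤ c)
With a ≤ b ≤ c and a + b + c = 15, the triangle inequality a + b > c gives c < 15/2, so c ≤ 7.
Iterate a from 1 to ⌊p/3⌋ = 5; for each a, b ranges from a to ⌊(p−a)/2⌋ with c = p − a − b, keeping only c ≥ b.
Triples: (1, 7, 7), (2, 6, 7), (3, 5, 7), …
Count = 7 triangles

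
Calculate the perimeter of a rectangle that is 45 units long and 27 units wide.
Perimeter = 2 * (length + width)
Perimeter = 2 * (45 + 27)
Perimeter = 2 * 72
Perimeter = 144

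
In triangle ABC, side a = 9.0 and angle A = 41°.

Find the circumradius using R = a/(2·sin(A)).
R = a/(2·sin(A)) = 9.0/(2·sin(41°))
R = 9.0/(2·0.656059) = 9.0/1.312118 = 6.859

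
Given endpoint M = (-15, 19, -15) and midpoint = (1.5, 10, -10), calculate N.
N = (2×1.5 - (-15), 2×10 - 19, 2×(-10) - (-15)) = (18, 1, -5)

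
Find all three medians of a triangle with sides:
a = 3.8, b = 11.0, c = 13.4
Using m_x = ½√(2y² + 2z² - x²):
m_a = ½√(2·11.0² + 2·13.4² - 3.8²) = ½√586.68 = 12.11
m_b = ½√(2·3.8² + 2·13.4² - 11.0²) = ½√267 = 8.17
m_c = ½√(2·3.8² + 2·11.0² - 13.4²) = ½√91.32 = 4.778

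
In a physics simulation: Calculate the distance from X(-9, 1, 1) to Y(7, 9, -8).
d = √[(16)² + (8)² + (-9)²] = √401 = 20.02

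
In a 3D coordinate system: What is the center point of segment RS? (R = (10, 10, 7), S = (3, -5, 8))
Midpoint = ((10+3)/2, (10-5)/2, (7+8)/2) = (6.5, 2.5, 7.5)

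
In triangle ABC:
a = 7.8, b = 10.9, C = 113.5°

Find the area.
Using A = ½ab·sin(C):
A = ½·7.8·10.9·sin(113.5°) = ½·85.02·0.917060 = 38.98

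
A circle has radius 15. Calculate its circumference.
Circumference = 2 * pi * r
Circumference = 2 * pi * 15
Circumference = 94.25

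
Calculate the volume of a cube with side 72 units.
Volume = s³
Volume = 72³
Volume = 373248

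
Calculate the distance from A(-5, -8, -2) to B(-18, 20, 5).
d = √[(-13)² + (28)² + (7)²] = √1002 = 31.65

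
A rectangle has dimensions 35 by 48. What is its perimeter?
Perimeter = 2 * (length + width)
Perimeter = 2 * (35 + 48)
Perimeter = 2 * 83
Perimeter = 166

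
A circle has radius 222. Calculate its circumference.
Circumference = 2 * pi * r
Circumference = 2 * pi * 222
Circumference = 1394.87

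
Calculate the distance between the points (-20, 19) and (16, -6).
Using the distance formula: d = sqrt((x₂-x₁)² + (y₂-y₁)²)
dx = 16 - (-20) = 36
dy = (-6) - 19 = -25
d = sqrt(36² + (-25)²) = sqrt(1296 + 625) = sqrt(1921) = 43.83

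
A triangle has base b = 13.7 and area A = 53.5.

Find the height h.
A = ½bh  →  h = 2A/b
h = 2·53.5/13.7 = 7.81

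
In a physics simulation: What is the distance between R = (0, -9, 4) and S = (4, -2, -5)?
d = √[(4)² + (7)² + (-9)²] = √146 = 12.08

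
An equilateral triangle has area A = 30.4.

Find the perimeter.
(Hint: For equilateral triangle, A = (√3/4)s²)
A = (√3/4)s²  →  s² = 4A/√3 = 4·30.4/√3 = 70.2058
s = 8.37889
Perimeter = 3s = 25.14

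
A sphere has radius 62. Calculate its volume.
Volume = (4/3) * pi * r³
Volume = (4/3) * pi * 62³
Volume = (4/3) * pi * 238328
Volume = 998305.99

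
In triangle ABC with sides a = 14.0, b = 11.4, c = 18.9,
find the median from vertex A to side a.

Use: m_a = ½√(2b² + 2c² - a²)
m_a = ½√(2·11.4² + 2·18.9² - 14.0²)
m_a = ½√(259.92 + 714.42 - 196) = ½√778.34 = 13.95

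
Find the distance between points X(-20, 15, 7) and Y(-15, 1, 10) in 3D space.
d = √[(5)² + (-14)² + (3)²] = √230 = 15.17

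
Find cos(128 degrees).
cos(128 degrees) = -0.6157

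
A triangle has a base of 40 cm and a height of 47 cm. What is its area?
Area = (1/2) * base * height
Area = (1/2) * 40 * 47
Area = 940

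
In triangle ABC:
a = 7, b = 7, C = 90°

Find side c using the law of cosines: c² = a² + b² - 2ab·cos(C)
c² = 7² + 7² - 2·7·7·cos(90°)
c² = 49 + 49 - 98·0.0000 = 98
c = √98 = 9.899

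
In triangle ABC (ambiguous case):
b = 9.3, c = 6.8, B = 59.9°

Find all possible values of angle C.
sin(C)/c = sin(B)/b  →  sin(C) = c·sin(B)/b = 6.8·sin(59.9°)/9.3 = 0.632584
C₁ = arcsin(0.632584) = 39.24°,  C₂ = 180° - C₁ = 140.76°
Check C₂: A = 180° - 59.9° - 140.76° = -20.66° ≤ 0, rejected
C = 39.24° (one solution)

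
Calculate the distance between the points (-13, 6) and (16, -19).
Using the distance formula: d = sqrt((x₂-x₁)² + (y₂-y₁)²)
dx = 16 - (-13) = 29
dy = (-19) - 6 = -25
d = sqrt(29² + (-25)²) = sqrt(841 + 625) = sqrt(1466) = 38.29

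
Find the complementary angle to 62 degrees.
Complementary angles sum to 90 degrees.
Other angle = 90 - 62
Other angle = 28 degrees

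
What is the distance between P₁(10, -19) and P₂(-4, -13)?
Using the distance formula: d = sqrt((x₂-x₁)² + (y₂-y₁)²)
dx = (-4) - 10 = -14
dy = (-13) - (-19) = 6
d = sqrt((-14)² + 6²) = sqrt(196 + 36) = sqrt(232) = 15.23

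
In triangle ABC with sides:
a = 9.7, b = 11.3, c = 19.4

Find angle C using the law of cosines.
cos(C) = (a² + b² - c²)/(2ab)
cos(C) = (9.7² + 11.3² - 19.4²)/(2·9.7·11.3) = -154.58/219.22 = -0.705136
C = arccos(-0.705136) = 134.8°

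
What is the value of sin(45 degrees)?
sin(45 degrees) = sqrt(2)/2
Decimal approximation: 0.7071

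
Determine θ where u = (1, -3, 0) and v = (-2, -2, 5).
u·v = 4, |u|² = 10, |v|² = 33
cos θ = 4/√330 ≈ 0.2202
θ ≈ 77.28°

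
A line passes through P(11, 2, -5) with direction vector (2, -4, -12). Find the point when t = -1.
P(-1) = (11 + 2(-1), 2 + (-4)(-1), -5 + (-12)(-1)) = (9, 6, 7)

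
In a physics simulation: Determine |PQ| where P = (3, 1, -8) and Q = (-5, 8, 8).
d = √[(-8)² + (7)² + (16)²] = √369 = 19.21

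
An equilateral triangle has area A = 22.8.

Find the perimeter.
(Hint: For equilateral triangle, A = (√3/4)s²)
A = (√3/4)s²  →  s² = 4A/√3 = 4·22.8/√3 = 52.6543
s = 7.25633
Perimeter = 3s = 21.77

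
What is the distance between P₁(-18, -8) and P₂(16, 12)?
Using the distance formula: d = sqrt((x₂-x₁)² + (y₂-y₁)²)
dx = 16 - (-18) = 34
dy = 12 - (-8) = 20
d = sqrt(34² + 20²) = sqrt(1156 + 400) = sqrt(1556) = 39.45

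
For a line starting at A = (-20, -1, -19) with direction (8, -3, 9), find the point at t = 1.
P(1) = (-20 + 8(1), -1 + (-3)(1), -19 + 9(1)) = (-12, -4, -10)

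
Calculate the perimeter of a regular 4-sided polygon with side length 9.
Perimeter = number of sides * side length
Perimeter = 4 * 9
Perimeter = 36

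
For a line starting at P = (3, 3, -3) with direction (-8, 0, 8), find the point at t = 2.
P(2) = (3 + (-8)(2), 3 + 0(2), -3 + 8(2)) = (-13, 3, 13)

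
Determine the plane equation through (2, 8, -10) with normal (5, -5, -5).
d = n·P = (5)(2) + (-5)(8) + (-5)(-10) = 20
Plane: 5x - 5y - 5z = 20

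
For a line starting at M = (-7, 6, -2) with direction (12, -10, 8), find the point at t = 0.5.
P(0.5) = (-7 + 12(0.5), 6 + (-10)(0.5), -2 + 8(0.5)) = (-1, 1, 2)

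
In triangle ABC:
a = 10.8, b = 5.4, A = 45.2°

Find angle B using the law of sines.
sin(B)/b = sin(A)/a
sin(B) = b·sin(A)/a = 5.4·sin(45.2°)/10.8 = 0.354785
B = arcsin(0.354785) = 20.78°  (b ≤ a, so B ≤ A and the acute solution is unique)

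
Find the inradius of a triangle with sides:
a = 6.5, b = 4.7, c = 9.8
s = (a+b+c)/2 = (6.5+4.7+9.8)/2 = 10.5
Area = √(s(s-a)(s-b)(s-c)) = √(10.5·4·5.8·0.7) = 13.0583
r = Area/s = 13.0583/10.5 = 1.244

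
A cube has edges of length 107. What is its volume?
Volume = s³
Volume = 107³
Volume = 1225043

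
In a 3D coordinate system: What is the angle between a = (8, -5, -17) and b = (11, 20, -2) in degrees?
a·b = 22, |a|² = 378, |b|² = 525
cos θ = 22/√198450 ≈ 0.04939
θ ≈ 87.17°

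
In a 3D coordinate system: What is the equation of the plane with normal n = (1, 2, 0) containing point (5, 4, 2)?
d = n·P = (1)(5) + (2)(4) + (0)(2) = 13
Plane: x + 2y = 13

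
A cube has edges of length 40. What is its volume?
Volume = s³
Volume = 40³
Volume = 64000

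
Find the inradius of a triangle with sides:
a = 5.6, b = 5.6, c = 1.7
s = (a+b+c)/2 = (5.6+5.6+1.7)/2 = 6.45
Area = √(s(s-a)(s-b)(s-c)) = √(6.45·0.85·0.85·4.75) = 4.70485
r = Area/s = 4.70485/6.45 = 0.7294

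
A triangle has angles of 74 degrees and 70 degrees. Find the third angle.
Sum of angles in a triangle = 180 degrees
Third angle = 180 - 74 - 70
Third angle = 36 degrees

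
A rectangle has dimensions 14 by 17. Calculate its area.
Area = length * width
Area = 14 * 17
Area = 238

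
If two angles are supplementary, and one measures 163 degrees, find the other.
Supplementary angles sum to 180 degrees.
Other angle = 180 - 163
Other angle = 17 degrees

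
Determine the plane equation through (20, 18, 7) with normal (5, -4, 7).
d = n·P = (5)(20) + (-4)(18) + (7)(7) = 77
Plane: 5x - 4y + 7z = 77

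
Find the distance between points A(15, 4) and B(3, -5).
Using the distance formula: d = sqrt((x₂-x₁)² + (y₂-y₁)²)
dx = 3 - 15 = -12
dy = (-5) - 4 = -9
d = sqrt((-12)² + (-9)²) = sqrt(144 + 81) = sqrt(225) = 15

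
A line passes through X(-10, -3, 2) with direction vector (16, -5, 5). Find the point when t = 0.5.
P(0.5) = (-10 + 16(0.5), -3 + (-5)(0.5), 2 + 5(0.5)) = (-2, -5.5, 4.5)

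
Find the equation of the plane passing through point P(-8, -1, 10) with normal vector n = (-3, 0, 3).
d = n·P = (-3)(-8) + (0)(-1) + (3)(10) = 54
Plane: -3x + 3z = 54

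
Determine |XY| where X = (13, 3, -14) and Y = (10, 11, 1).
d = √[(-3)² + (8)² + (15)²] = √298 = 17.26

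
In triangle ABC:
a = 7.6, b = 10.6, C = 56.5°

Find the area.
Using A = ½ab·sin(C):
A = ½·7.6·10.6·sin(56.5°) = ½·80.56·0.833886 = 33.59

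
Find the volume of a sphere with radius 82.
Volume = (4/3) * pi * r³
Volume = (4/3) * pi * 82³
Volume = (4/3) * pi * 551368
Volume = 2309564.88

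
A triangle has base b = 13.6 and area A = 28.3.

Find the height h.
A = ½bh  →  h = 2A/b
h = 2·28.3/13.6 = 4.162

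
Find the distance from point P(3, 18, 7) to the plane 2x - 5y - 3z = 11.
d = |2(3) + (-5)(18) + (-3)(7) - (11)| / √(2² + (-5)² + (-3)²) = 116/√38 = 18.82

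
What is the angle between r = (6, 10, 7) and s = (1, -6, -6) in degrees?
r·s = -96, |r|² = 185, |s|² = 73
cos θ = -96/√13505 ≈ -0.8261
θ ≈ 145.7°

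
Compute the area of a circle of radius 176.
Area = pi * r²
Area = pi * 176²
Area = pi * 30976
Area = 97313.97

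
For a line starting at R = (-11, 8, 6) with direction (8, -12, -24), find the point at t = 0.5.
P(0.5) = (-11 + 8(0.5), 8 + (-12)(0.5), 6 + (-24)(0.5)) = (-7, 2, -6)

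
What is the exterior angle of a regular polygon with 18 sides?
Exterior angle of a regular n-gon = 360/n
Exterior angle = 360/18
Exterior angle = 20 degrees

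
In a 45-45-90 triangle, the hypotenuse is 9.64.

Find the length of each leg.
In a 45-45-90 triangle, hypotenuse = leg·√2  →  leg = hypotenuse/√2
leg = 9.64/√2 = 6.817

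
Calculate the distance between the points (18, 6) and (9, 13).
Using the distance formula: d = sqrt((x₂-x₁)² + (y₂-y₁)²)
dx = 9 - 18 = -9
dy = 13 - 6 = 7
d = sqrt((-9)² + 7²) = sqrt(81 + 49) = sqrt(130) = 11.40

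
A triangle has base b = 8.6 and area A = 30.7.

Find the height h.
A = ½bh  →  h = 2A/b
h = 2·30.7/8.6 = 7.14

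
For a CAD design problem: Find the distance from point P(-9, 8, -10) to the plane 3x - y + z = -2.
d = |3(-9) + (-1)(8) + 1(-10) - (-2)| / √(3² + (-1)² + 1²) = 43/√11 = 12.96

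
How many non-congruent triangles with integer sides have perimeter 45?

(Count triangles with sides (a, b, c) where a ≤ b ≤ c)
With a ≤ b ≤ c and a + b + c = 45, the triangle inequality a + b > c gives c < 45/2, so c ≤ 22.
Iterate a from 1 to ⌊p/3⌋ = 15; for each a, b ranges from a to ⌊(p−a)/2⌋ with c = p − a − b, keeping only c ≥ b.
Triples: (1, 22, 22), (2, 21, 22), (3, 20, 22), …
Count = 48 triangles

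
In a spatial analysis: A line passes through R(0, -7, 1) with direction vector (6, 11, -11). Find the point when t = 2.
P(2) = (0 + 6(2), -7 + 11(2), 1 + (-11)(2)) = (12, 15, -21)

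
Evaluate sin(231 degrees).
sin(231 degrees) = -0.7771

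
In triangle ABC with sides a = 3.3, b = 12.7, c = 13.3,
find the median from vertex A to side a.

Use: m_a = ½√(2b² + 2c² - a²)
m_a = ½√(2·12.7² + 2·13.3² - 3.3²)
m_a = ½√(322.58 + 353.78 - 10.89) = ½√665.47 = 12.9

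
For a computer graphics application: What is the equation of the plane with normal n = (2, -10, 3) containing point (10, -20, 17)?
d = n·P = (2)(10) + (-10)(-20) + (3)(17) = 271
Plane: 2x - 10y + 3z = 271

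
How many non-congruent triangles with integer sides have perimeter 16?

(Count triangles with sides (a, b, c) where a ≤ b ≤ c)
With a ≤ b ≤ c and a + b + c = 16, the triangle inequality a + b > c gives c < 16/2, so c ≤ 7.
Iterate a from 1 to ⌊p/3⌋ = 5; for each a, b ranges from a to ⌊(p−a)/2⌋ with c = p − a − b, keeping only c ≥ b.
Triples: (2, 7, 7), (3, 6, 7), (4, 5, 7), …
Count = 5 triangles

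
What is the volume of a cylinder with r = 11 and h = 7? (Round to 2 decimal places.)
Volume = pi * r² * h
Volume = pi * 11² * 7
Volume = pi * 121 * 7
Volume = pi * 847
Volume = 2660.93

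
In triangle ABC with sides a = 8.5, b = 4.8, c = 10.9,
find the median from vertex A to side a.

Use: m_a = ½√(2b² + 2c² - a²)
m_a = ½√(2·4.8² + 2·10.9² - 8.5²)
m_a = ½√(46.08 + 237.62 - 72.25) = ½√211.45 = 7.271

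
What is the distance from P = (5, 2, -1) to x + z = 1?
d = |1(5) + 0(2) + 1(-1) - (1)| / √(1² + 0² + 1²) = 3/√2 = 2.121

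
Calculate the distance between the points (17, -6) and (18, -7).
Using the distance formula: d = sqrt((x₂-x₁)² + (y₂-y₁)²)
dx = 18 - 17 = 1
dy = (-7) - (-6) = -1
d = sqrt(1² + (-1)²) = sqrt(1 + 1) = sqrt(2) = 1.41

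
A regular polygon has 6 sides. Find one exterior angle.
Exterior angle of a regular n-gon = 360/n
Exterior angle = 360/6
Exterior angle = 60 degrees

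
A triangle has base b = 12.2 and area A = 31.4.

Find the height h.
A = ½bh  →  h = 2A/b
h = 2·31.4/12.2 = 5.148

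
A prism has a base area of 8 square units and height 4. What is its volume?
Volume = base area * height
Volume = 8 * 4
Volume = 32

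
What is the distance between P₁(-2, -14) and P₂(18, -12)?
Using the distance formula: d = sqrt((x₂-x₁)² + (y₂-y₁)²)
dx = 18 - (-2) = 20
dy = (-12) - (-14) = 2
d = sqrt(20² + 2²) = sqrt(400 + 4) = sqrt(404) = 20.10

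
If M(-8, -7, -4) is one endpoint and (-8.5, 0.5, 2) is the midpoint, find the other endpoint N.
N = (2×(-8.5) - (-8), 2×0.5 - (-7), 2×2 - (-4)) = (-9, 8, 8)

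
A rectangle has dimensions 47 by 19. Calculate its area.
Area = length * width
Area = 47 * 19
Area = 893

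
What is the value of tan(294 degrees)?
tan(294 degrees) = -2.246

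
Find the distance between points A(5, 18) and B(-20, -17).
Using the distance formula: d = sqrt((x₂-x₁)² + (y₂-y₁)²)
dx = (-20) - 5 = -25
dy = (-17) - 18 = -35
d = sqrt((-25)² + (-35)²) = sqrt(625 + 1225) = sqrt(1850) = 43.01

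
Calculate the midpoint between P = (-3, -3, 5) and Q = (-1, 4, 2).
Midpoint = ((-3-1)/2, (-3+4)/2, (5+2)/2) = (-2, 0.5, 3.5)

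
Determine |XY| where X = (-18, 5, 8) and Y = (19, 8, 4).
d = √[(37)² + (3)² + (-4)²] = √1394 = 37.34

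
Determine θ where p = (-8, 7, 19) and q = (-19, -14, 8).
p·q = 206, |p|² = 474, |q|² = 621
cos θ = 206/√294354 ≈ 0.3797
θ ≈ 67.69°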